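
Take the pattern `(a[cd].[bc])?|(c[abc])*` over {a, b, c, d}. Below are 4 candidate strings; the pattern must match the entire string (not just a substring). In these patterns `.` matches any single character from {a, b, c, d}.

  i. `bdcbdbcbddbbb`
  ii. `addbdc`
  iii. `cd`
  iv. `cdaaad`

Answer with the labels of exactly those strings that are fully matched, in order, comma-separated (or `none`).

i → no match
ii. `addbdc` → no match
iii. `cd` → no match
iv. `cdaaad` → no match

none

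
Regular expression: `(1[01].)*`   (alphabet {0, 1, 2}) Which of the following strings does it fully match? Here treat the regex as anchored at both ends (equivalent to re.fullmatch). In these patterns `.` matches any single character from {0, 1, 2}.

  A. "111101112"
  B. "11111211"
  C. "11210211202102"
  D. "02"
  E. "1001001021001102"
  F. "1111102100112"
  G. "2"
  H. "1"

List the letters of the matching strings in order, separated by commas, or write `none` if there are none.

A → match
B → no match
C → no match
D → no match
E → no match
F → no match
G → no match
H → no match

A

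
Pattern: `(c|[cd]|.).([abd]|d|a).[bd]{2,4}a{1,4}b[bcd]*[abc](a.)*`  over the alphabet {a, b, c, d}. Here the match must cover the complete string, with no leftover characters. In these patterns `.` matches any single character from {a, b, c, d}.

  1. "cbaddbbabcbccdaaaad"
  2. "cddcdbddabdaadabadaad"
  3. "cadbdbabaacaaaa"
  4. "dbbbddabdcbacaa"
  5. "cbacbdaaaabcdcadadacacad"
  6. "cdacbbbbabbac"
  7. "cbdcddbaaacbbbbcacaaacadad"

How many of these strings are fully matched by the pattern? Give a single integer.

1 → match
2 → no match
3 → match
4 → match
5 → match
6 → match
7 → no match
Total matched: 5

5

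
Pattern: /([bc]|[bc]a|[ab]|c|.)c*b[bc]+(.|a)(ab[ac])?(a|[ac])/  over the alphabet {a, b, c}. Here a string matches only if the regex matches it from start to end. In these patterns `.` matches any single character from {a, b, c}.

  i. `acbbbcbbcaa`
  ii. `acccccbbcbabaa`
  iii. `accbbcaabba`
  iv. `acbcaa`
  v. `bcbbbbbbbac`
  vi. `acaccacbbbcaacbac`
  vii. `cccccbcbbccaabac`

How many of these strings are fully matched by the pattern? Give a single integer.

5

i → match
ii → match
iii → no match
iv → match
v → match
vi → no match
vii → match
Total matched: 5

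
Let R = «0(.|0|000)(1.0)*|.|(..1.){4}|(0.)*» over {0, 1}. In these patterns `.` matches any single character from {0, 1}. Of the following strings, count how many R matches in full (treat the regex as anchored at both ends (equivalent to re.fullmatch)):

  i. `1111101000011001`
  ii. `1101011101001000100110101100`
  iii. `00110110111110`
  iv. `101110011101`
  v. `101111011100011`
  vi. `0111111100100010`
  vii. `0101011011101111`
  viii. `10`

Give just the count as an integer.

1

i → no match
ii → no match
iii → no match
iv → no match
v → no match
vi → match
vii → no match
viii → no match
Total matched: 1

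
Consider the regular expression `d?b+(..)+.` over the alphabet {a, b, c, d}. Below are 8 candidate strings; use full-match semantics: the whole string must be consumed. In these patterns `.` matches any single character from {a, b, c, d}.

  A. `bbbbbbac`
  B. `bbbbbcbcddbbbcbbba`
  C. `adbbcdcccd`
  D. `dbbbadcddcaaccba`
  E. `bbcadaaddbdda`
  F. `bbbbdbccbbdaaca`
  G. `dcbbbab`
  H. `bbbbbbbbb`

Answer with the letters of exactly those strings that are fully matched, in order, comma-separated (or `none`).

A → match
B → match
C → no match
D → match
E → match
F → match
G → no match
H → match

A, B, D, E, F, H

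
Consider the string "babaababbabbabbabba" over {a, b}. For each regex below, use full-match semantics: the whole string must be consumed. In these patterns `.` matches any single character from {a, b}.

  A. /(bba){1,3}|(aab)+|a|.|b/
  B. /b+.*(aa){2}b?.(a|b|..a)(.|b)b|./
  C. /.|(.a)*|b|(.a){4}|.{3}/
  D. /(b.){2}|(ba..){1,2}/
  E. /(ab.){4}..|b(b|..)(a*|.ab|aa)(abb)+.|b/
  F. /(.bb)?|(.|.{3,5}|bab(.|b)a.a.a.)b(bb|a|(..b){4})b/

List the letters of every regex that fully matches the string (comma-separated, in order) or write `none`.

A → no match
B → no match
C → no match
D → no match
E → match
F → no match

E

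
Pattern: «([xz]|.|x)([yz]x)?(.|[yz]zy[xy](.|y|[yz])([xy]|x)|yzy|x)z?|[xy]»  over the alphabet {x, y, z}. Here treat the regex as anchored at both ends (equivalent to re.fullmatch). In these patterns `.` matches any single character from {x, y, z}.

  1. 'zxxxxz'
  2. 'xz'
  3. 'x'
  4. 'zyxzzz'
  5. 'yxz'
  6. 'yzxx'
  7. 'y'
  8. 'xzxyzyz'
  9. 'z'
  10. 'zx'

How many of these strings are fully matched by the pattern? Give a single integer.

7

1. 'zxxxxz' → no match
2. 'xz' → match
3. 'x' → match
4. 'zyxzzz' → no match
5. 'yxz' → match
6. 'yzxx' → match
7. 'y' → match
8. 'xzxyzyz' → match
9. 'z' → no match
10. 'zx' → match
Total matched: 7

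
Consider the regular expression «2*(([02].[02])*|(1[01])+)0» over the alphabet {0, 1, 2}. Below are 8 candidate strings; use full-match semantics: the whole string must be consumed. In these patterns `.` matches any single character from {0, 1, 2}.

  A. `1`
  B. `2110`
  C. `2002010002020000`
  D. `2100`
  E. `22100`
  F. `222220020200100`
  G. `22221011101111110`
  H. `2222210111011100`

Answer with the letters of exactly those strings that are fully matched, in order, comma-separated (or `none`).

A. `1` → no match — must end with `0`
B. `2110` → match
C → no match
D. `2100` → match
E. `22100` → match
F → match
G → match
H → match

B, D, E, F, G, H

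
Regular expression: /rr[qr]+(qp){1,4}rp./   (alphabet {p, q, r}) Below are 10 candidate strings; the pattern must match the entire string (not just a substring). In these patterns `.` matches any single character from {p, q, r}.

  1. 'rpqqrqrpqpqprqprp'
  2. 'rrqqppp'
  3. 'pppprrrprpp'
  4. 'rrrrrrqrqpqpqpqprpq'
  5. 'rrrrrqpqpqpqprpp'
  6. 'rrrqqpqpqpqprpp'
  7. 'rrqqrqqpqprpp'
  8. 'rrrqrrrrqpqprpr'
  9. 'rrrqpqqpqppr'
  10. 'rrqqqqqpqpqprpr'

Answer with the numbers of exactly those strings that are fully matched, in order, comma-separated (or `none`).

4, 5, 6, 7, 8, 10

1 → no match — must start with 'rr'
2 → no match
3 → no match — must start with 'rr'
4 → match
5 → match
6 → match
7 → match
8 → match
9 → no match
10 → match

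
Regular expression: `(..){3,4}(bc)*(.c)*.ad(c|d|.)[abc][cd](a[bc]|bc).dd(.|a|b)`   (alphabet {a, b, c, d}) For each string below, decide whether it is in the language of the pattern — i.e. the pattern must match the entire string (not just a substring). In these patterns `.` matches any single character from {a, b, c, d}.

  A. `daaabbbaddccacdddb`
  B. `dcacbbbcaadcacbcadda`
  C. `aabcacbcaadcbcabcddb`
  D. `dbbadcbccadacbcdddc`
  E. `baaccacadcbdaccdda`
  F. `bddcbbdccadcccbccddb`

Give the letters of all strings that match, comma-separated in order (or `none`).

A → match
B → match
C → match
D → no match
E → match
F → match

A, B, C, E, F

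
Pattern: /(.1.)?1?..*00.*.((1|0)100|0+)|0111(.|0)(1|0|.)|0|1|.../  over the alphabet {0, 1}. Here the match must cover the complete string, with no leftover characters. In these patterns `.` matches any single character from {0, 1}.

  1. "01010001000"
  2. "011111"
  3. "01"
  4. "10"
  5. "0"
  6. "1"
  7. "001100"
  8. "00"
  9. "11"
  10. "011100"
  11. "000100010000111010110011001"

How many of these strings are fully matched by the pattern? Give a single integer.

1 → match
2 → match
3 → no match
4 → no match
5 → match
6 → match
7 → no match
8 → no match
9 → no match
10 → match
11 → no match
Total matched: 5

5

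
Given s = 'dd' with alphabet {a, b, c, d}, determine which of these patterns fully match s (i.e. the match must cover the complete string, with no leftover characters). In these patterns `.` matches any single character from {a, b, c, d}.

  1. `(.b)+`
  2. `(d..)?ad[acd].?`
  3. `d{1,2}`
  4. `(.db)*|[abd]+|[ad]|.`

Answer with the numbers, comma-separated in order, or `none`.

3, 4

1 → no match — must end with 'b'
2 → no match
3 → match
4 → match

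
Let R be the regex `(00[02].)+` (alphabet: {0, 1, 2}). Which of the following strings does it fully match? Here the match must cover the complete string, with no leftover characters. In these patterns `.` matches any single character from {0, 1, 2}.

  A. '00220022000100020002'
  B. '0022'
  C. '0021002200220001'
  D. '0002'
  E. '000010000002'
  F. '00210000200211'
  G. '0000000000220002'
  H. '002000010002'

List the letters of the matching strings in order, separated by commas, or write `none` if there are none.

A → match
B → match
C → match
D → match
E → no match
F → no match
G → match
H → match

A, B, C, D, G, H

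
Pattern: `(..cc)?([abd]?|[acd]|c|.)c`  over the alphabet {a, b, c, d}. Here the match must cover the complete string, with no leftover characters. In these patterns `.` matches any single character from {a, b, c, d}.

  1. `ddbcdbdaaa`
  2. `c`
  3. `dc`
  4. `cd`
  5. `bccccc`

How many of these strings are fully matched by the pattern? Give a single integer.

1 → no match — must end with `c`
2 → match
3 → match
4 → no match — must end with `c`
5 → match
Total matched: 3

3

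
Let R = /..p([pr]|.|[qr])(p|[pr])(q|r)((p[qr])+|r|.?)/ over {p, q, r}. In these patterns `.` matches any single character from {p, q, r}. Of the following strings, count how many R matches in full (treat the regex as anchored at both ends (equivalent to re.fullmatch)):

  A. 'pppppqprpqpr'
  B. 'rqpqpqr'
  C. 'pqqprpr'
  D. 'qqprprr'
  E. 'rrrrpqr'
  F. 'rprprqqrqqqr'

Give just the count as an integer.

A → match
B → match
C → no match
D → match
E → no match
F → no match
Total matched: 3

3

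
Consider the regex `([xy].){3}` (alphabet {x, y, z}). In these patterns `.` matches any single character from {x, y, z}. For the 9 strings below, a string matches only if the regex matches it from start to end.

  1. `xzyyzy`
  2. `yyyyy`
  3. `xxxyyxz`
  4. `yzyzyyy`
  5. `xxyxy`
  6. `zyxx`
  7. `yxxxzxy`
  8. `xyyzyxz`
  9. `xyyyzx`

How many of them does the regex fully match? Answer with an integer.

1 → no match
2 → no match
3 → no match
4 → no match
5 → no match
6 → no match
7 → no match
8 → no match
9 → no match
Total matched: 0

0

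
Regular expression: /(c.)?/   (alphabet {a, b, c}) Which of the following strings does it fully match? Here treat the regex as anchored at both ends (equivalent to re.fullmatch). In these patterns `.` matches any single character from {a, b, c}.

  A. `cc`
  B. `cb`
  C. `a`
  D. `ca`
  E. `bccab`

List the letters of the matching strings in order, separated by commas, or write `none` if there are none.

A, B, D

A. `cc` → match
B. `cb` → match
C. `a` → no match
D. `ca` → match
E. `bccab` → no match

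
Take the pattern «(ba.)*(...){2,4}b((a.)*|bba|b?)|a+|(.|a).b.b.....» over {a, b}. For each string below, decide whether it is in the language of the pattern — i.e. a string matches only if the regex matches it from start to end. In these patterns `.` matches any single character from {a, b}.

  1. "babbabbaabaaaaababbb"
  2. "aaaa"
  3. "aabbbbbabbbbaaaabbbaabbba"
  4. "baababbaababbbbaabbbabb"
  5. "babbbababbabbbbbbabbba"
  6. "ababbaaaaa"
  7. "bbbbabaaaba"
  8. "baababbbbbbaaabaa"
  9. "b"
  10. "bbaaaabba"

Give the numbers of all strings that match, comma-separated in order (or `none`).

1 → match
2 → match
3 → no match
4 → match
5 → no match
6 → no match
7 → no match
8 → no match
9 → no match
10 → no match

1, 2, 4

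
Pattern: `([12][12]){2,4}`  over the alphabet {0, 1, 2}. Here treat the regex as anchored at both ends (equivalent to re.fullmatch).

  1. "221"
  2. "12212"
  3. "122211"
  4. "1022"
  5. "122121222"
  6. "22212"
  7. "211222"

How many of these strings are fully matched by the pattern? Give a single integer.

2

1 → no match
2 → no match
3 → match
4 → no match
5 → no match
6 → no match
7 → match
Total matched: 2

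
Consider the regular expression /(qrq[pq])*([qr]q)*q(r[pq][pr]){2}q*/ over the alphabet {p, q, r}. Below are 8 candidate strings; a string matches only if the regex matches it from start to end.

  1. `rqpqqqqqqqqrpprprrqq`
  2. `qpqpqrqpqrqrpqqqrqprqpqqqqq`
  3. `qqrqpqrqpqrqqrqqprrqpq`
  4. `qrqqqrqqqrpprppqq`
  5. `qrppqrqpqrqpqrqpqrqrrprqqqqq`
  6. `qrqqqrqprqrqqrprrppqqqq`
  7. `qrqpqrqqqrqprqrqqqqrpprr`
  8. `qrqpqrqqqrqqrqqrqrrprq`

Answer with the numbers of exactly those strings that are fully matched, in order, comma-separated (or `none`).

4, 6, 8

1 → no match
2 → no match
3 → no match
4 → match
5 → no match
6 → match
7 → no match
8 → match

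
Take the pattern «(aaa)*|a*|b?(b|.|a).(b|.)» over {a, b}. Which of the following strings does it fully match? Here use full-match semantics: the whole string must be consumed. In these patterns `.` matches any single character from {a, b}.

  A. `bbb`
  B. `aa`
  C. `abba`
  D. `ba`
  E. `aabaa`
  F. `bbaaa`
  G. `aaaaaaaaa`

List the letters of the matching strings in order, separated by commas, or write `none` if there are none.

A, B, G

A → match
B → match
C → no match
D → no match
E → no match
F → no match
G → match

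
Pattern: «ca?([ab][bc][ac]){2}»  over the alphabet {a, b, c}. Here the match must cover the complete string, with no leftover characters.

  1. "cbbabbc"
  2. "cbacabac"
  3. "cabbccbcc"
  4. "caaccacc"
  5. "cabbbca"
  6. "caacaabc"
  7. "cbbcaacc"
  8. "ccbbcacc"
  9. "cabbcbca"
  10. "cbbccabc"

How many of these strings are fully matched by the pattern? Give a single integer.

4

1 → match
2 → no match
3 → no match
4 → match
5 → no match
6 → match
7 → no match
8 → no match
9 → match
10 → no match
Total matched: 4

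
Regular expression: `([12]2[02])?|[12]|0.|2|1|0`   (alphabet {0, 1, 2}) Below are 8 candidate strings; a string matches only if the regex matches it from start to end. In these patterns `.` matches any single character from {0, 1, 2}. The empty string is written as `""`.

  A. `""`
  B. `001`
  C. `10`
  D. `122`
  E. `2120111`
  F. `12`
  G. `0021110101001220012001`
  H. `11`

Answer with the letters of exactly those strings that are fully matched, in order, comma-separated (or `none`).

A, D

A → match
B → no match
C → no match
D → match
E → no match
F → no match
G → no match
H → no match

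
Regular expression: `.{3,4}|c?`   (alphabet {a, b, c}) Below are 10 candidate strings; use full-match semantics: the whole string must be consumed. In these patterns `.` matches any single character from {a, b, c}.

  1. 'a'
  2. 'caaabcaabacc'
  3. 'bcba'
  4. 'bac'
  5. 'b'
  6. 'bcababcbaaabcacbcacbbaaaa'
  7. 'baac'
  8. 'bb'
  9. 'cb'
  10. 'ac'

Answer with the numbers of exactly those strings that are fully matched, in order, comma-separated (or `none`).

1 → no match
2 → no match
3 → match
4 → match
5 → no match
6 → no match
7 → match
8 → no match
9 → no match
10 → no match

3, 4, 7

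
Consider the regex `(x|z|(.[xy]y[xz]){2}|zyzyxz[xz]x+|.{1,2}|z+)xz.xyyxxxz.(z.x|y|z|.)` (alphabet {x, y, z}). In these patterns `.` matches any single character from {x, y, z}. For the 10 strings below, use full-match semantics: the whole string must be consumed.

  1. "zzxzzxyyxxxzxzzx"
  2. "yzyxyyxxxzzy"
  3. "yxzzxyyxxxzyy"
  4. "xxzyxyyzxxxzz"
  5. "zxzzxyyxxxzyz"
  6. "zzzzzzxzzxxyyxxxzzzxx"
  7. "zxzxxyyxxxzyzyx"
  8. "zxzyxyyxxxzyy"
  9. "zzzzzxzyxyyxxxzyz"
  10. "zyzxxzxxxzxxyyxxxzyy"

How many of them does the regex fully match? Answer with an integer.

1 → match
2 → no match
3 → match
4 → no match
5 → match
6 → no match
7 → match
8 → match
9 → match
10 → no match
Total matched: 6

6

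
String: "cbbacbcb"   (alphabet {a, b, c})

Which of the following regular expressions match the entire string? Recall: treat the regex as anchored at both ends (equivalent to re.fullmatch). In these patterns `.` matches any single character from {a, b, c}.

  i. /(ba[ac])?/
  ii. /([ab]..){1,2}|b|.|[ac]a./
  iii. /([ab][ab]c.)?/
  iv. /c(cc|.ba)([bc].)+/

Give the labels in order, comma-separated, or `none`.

i → no match
ii → no match
iii → no match
iv → match

iv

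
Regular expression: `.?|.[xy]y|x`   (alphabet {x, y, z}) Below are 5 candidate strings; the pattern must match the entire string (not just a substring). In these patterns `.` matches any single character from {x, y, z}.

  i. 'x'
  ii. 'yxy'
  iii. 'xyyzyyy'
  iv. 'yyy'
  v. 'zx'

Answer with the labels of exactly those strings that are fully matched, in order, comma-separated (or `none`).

i → match
ii → match
iii → no match
iv → match
v → no match

i, ii, iv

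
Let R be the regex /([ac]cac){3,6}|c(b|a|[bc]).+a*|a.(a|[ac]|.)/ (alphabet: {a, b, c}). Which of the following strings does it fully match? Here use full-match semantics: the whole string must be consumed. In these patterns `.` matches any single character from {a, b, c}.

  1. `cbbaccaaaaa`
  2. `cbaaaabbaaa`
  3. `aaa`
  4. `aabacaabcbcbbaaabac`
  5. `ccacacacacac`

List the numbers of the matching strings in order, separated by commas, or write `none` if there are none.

1, 2, 3, 5

1 → match
2 → match
3 → match
4 → no match
5 → match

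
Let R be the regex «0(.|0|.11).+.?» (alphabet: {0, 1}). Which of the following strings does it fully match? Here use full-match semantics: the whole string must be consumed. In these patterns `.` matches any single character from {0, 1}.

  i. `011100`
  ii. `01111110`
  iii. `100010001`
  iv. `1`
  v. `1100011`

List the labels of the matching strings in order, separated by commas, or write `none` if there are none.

i, ii

i → match
ii → match
iii → no match — must start with `0`
iv → no match — must start with `0`
v → no match — must start with `0`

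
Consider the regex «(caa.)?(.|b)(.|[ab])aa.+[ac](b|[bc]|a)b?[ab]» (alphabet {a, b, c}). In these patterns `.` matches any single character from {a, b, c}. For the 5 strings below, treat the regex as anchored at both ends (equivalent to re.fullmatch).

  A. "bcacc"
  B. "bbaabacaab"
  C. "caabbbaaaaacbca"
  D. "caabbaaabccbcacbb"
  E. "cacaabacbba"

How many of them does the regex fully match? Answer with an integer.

A → no match
B → match
C → no match
D → match
E → no match
Total matched: 2

2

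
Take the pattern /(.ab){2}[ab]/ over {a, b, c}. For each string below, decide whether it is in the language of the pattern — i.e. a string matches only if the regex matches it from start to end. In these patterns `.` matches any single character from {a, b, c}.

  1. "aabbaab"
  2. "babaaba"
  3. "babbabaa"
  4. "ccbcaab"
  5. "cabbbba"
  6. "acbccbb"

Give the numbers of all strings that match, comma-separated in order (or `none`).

2

1 → no match
2 → match
3 → no match
4 → no match
5 → no match
6 → no match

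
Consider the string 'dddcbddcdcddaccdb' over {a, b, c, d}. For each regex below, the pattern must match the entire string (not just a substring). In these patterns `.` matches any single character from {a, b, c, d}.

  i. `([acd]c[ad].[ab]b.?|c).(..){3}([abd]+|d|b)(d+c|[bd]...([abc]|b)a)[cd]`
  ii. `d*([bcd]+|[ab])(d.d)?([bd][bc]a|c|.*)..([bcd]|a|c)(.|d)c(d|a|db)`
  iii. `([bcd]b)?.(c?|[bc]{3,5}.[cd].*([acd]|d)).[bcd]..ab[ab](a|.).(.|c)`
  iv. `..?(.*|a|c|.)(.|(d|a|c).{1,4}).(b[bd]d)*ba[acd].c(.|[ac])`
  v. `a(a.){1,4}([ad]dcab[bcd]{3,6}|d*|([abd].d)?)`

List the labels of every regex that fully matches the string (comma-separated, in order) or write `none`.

ii

i → no match
ii → match
iii → no match
iv → no match
v → no match — must start with 'aa'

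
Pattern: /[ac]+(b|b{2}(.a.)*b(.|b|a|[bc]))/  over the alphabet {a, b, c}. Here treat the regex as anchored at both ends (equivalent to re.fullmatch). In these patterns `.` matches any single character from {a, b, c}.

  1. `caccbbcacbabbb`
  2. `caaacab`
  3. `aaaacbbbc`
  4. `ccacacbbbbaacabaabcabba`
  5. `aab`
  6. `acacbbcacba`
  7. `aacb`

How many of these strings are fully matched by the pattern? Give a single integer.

6

1 → match
2 → match
3 → match
4 → no match
5 → match
6 → match
7 → match
Total matched: 6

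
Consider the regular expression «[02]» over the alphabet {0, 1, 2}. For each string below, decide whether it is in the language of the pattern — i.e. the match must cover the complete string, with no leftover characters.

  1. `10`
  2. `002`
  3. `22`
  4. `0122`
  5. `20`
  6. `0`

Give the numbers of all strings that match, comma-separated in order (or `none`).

1. `10` → no match
2. `002` → no match
3. `22` → no match
4. `0122` → no match
5. `20` → no match
6. `0` → match

6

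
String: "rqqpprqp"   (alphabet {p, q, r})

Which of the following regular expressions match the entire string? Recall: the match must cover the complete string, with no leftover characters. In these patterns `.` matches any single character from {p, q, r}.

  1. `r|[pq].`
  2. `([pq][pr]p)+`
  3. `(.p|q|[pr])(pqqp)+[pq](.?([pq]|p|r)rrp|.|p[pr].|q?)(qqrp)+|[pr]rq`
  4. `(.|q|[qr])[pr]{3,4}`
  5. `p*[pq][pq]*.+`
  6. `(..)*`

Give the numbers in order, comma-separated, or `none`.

1 → no match
2 → no match
3 → no match
4 → no match
5 → no match
6 → match

6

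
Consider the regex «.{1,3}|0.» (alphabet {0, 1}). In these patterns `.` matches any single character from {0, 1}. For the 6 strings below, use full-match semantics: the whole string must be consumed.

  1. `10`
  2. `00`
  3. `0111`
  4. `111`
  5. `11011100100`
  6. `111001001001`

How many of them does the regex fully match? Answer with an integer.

1 → match
2 → match
3 → no match
4 → match
5 → no match
6 → no match
Total matched: 3

3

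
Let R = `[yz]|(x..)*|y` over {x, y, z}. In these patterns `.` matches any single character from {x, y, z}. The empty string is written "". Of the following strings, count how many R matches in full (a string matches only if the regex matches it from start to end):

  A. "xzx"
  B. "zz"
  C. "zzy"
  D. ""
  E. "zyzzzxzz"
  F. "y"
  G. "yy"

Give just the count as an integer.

3

A → match
B → no match
C → no match
D → match
E → no match
F → match
G → no match
Total matched: 3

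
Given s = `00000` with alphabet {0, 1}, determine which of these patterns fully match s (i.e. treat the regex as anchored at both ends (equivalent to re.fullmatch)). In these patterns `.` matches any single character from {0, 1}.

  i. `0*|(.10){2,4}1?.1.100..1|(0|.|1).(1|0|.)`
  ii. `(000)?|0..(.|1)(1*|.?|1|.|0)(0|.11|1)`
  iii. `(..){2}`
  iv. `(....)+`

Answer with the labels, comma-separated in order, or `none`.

i → match
ii → match
iii → no match
iv → no match

i, ii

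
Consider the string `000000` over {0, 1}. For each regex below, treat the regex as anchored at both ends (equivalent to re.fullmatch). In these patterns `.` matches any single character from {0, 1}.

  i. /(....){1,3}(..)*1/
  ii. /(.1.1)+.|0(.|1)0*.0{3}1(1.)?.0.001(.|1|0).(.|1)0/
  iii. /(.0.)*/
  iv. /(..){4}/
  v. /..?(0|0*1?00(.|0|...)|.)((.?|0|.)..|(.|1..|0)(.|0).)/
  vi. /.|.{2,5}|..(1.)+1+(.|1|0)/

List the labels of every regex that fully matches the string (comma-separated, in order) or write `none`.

i → no match — must end with `1`
ii → no match
iii → match
iv → no match
v → match
vi → no match

iii, v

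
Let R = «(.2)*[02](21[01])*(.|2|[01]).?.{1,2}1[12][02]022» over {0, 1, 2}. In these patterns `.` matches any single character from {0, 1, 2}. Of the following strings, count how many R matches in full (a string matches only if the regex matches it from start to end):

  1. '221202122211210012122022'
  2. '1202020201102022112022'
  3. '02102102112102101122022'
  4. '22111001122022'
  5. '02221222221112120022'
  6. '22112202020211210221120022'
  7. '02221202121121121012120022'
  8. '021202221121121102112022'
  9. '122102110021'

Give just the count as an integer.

5

1 → match
2 → no match
3 → match
4 → match
5 → match
6 → no match
7 → no match
8 → match
9. '122102110021' → no match — must end with '022'
Total matched: 5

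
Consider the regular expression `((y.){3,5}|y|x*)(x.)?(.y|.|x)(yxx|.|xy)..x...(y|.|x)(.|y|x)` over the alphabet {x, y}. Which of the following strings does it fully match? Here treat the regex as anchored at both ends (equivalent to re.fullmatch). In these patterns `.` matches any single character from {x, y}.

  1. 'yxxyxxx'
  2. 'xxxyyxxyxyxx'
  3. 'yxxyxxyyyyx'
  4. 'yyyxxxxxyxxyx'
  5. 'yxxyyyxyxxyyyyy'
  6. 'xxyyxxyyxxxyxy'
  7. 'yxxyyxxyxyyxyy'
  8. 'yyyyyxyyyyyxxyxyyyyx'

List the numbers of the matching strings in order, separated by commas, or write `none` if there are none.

1. 'yxxyxxx' → no match
2. 'xxxyyxxyxyxx' → match
3. 'yxxyxxyyyyx' → match
4 → match
5 → no match
6 → match
7 → match
8 → match

2, 3, 4, 6, 7, 8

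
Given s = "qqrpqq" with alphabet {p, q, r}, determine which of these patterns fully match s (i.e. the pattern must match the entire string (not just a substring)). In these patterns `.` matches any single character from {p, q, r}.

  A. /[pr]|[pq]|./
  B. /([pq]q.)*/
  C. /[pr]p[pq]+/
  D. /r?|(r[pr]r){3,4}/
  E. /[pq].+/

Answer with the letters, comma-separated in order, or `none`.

A → no match
B → match
C → no match
D → no match
E → match

B, E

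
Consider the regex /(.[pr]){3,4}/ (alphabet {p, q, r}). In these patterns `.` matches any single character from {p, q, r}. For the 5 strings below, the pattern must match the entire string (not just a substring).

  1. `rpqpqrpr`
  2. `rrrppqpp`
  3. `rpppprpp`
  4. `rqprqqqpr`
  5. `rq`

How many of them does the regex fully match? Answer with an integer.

2

1 → match
2 → no match
3 → match
4 → no match
5 → no match
Total matched: 2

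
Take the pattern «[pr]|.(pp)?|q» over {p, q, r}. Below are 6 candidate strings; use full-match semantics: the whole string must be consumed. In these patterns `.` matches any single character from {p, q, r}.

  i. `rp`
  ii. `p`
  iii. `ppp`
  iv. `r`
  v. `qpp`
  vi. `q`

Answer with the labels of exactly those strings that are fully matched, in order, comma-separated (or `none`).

i → no match
ii → match
iii → match
iv → match
v → match
vi → match

ii, iii, iv, v, vi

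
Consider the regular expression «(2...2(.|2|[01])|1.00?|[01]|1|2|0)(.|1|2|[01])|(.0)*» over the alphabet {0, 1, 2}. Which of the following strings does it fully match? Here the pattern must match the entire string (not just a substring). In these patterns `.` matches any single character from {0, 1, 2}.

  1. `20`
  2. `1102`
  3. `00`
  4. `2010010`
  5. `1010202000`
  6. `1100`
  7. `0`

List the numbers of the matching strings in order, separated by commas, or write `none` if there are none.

1 → match
2 → match
3 → match
4 → no match
5 → match
6 → match
7 → no match

1, 2, 3, 5, 6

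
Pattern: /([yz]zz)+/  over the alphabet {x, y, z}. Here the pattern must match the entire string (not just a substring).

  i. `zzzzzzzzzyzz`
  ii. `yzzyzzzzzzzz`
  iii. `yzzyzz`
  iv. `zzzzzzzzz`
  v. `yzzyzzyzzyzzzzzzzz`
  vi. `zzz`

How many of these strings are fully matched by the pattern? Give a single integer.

6

i. `zzzzzzzzzyzz` → match
ii. `yzzyzzzzzzzz` → match
iii. `yzzyzz` → match
iv. `zzzzzzzzz` → match
v → match
vi. `zzz` → match
Total matched: 6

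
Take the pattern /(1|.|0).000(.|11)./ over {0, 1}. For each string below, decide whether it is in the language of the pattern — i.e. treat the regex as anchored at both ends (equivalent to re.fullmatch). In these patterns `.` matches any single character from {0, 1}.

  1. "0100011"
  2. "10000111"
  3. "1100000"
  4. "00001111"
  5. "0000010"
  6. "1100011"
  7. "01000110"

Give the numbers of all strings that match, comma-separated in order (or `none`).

1 → match
2 → match
3 → match
4 → no match
5 → match
6 → match
7 → match

1, 2, 3, 5, 6, 7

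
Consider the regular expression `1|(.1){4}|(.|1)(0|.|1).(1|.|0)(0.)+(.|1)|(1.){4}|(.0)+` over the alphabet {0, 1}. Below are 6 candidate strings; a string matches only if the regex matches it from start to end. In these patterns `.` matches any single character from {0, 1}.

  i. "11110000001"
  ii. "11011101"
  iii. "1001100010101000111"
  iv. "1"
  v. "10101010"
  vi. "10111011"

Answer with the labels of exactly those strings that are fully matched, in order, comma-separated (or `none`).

i → match
ii → match
iii → no match
iv → match
v → match
vi → match

i, ii, iv, v, vi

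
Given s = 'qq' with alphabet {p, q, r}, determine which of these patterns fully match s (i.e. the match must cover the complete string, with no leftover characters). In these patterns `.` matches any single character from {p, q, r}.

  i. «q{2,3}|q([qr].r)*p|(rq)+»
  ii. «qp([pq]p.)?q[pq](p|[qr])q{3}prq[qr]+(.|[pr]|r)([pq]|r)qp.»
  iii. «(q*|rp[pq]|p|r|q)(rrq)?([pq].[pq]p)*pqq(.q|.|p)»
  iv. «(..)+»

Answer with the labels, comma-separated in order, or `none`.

i → match
ii → no match — must start with 'qp'
iii → no match
iv → match

i, iv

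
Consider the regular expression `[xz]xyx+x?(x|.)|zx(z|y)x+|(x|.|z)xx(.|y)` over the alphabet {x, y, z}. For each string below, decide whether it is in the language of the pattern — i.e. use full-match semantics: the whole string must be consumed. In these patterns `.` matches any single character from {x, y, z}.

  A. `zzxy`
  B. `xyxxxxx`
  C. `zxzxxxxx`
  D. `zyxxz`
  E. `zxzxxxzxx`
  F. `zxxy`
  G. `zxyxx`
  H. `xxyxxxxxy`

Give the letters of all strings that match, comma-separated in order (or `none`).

A → no match
B → no match
C → match
D → no match
E → no match
F → match
G → match
H → match

C, F, G, H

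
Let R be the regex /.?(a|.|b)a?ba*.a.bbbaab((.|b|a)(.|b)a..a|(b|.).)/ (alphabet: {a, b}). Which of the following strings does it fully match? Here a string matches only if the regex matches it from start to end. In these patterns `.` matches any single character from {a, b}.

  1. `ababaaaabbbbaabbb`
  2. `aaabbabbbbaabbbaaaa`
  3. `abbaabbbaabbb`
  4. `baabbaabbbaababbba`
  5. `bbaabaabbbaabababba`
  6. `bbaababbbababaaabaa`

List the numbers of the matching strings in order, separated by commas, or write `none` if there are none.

1, 2, 3, 5

1 → match
2 → match
3 → match
4 → no match
5 → match
6 → no match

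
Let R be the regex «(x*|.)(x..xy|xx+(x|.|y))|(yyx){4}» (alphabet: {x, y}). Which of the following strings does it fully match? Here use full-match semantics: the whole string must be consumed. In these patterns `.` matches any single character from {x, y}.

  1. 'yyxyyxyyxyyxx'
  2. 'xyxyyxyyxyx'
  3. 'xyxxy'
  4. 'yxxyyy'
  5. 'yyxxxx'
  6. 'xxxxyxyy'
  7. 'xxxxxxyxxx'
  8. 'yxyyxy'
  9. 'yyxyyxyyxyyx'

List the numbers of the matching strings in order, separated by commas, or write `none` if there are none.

1 → no match
2 → no match
3 → match
4 → no match
5 → no match
6 → no match
7 → no match
8 → match
9 → match

3, 8, 9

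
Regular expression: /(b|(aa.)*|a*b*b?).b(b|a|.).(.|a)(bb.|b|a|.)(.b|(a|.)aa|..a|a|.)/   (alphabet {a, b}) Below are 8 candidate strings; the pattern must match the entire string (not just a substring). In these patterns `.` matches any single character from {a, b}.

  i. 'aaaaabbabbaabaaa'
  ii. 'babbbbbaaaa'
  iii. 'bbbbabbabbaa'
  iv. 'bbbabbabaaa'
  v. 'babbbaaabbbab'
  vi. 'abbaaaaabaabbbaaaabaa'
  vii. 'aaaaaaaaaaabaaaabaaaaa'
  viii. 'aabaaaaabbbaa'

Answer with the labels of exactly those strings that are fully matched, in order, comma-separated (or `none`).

i, vii

i → match
ii → no match
iii → no match
iv → no match
v → no match
vi → no match
vii → match
viii → no match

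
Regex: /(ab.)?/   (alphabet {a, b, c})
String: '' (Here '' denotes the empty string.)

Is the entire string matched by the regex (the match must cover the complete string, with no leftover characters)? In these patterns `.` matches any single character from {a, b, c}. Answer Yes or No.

Yes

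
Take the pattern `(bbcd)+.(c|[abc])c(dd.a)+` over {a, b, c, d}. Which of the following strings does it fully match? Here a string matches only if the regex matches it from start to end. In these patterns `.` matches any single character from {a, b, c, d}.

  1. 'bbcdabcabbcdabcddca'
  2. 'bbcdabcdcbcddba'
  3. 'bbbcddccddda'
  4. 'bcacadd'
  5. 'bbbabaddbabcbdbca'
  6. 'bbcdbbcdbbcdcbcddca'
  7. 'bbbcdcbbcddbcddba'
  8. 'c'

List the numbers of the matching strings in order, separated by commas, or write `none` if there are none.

1 → no match
2 → no match
3 → no match — must start with 'bbcd'
4 → no match — must start with 'bbcd'
5 → no match — must start with 'bbcd'
6 → match
7 → no match — must start with 'bbcd'
8 → no match — must start with 'bbcd'

6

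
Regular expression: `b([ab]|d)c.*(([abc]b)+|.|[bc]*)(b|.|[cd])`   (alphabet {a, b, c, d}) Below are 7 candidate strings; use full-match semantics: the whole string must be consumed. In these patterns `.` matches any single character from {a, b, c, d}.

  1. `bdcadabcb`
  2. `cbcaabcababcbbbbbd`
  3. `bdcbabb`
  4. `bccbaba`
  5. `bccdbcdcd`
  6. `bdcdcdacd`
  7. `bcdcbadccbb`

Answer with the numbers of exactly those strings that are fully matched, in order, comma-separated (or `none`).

1, 3, 6

1. `bdcadabcb` → match
2 → no match — must start with `b`
3. `bdcbabb` → match
4. `bccbaba` → no match
5. `bccdbcdcd` → no match
6. `bdcdcdacd` → match
7. `bcdcbadccbb` → no match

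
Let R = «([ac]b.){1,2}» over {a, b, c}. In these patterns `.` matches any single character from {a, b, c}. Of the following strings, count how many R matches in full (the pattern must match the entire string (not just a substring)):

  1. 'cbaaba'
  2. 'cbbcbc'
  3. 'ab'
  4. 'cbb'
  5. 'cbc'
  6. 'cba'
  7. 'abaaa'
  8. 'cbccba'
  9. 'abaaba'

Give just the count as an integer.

7

1 → match
2 → match
3 → no match
4 → match
5 → match
6 → match
7 → no match
8 → match
9 → match
Total matched: 7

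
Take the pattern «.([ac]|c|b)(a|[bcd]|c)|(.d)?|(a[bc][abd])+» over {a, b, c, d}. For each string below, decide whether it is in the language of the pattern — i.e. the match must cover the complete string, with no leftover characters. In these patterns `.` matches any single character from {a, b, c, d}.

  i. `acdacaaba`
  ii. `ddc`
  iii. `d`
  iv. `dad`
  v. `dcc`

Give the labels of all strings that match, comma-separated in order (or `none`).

i, iv, v

i → match
ii → no match
iii → no match
iv → match
v → match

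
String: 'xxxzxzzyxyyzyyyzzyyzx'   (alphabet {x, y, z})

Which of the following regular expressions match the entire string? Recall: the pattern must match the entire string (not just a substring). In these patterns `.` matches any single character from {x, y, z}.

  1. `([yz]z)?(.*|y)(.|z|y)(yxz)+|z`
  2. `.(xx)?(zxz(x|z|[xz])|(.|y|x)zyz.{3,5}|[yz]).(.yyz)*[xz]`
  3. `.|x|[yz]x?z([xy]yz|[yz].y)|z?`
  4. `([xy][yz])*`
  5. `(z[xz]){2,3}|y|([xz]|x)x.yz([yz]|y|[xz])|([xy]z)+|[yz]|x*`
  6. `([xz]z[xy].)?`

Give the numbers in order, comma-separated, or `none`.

2

1 → no match
2 → match
3 → no match
4 → no match
5 → no match
6 → no match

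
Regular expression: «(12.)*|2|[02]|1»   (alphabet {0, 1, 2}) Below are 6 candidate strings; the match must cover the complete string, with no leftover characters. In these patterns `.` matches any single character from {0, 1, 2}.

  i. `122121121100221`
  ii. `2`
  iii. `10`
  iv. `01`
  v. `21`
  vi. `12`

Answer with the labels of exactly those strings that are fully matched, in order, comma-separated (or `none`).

ii

i → no match
ii → match
iii → no match
iv → no match
v → no match
vi → no match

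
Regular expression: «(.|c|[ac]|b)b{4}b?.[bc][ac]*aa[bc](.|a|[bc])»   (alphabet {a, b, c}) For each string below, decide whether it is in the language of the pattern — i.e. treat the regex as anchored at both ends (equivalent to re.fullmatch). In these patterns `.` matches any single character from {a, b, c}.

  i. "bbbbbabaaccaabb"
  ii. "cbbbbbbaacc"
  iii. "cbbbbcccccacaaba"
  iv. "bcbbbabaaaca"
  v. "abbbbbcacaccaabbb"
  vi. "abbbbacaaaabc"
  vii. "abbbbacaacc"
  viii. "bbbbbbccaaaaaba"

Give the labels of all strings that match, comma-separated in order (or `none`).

i, ii, iii, vi, vii, viii

i → match
ii → match
iii → match
iv → no match
v → no match
vi → match
vii → match
viii → match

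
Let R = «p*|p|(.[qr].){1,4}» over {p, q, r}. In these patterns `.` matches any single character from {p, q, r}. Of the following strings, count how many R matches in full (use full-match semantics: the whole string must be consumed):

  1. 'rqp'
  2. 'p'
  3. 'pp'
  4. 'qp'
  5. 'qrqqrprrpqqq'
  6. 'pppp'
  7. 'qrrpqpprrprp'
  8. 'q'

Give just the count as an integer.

1 → match
2 → match
3 → match
4 → no match
5 → match
6 → match
7 → match
8 → no match
Total matched: 6

6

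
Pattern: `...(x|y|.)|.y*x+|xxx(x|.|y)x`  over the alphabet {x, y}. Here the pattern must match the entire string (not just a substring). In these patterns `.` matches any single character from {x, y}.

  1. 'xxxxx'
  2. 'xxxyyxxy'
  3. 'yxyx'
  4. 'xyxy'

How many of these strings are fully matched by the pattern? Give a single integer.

3

1 → match
2 → no match
3 → match
4 → match
Total matched: 3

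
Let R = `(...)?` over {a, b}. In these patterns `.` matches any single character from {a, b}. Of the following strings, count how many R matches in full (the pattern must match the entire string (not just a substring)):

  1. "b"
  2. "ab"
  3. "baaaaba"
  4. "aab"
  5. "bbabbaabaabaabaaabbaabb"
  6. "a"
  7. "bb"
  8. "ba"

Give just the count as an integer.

1 → no match
2 → no match
3 → no match
4 → match
5 → no match
6 → no match
7 → no match
8 → no match
Total matched: 1

1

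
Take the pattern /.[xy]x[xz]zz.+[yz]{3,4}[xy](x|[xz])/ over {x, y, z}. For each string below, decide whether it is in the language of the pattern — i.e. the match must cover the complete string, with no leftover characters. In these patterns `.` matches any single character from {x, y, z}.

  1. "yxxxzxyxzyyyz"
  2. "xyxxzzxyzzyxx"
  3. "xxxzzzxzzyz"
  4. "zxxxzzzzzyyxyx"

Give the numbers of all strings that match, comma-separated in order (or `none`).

1 → no match
2 → match
3 → no match
4 → no match

2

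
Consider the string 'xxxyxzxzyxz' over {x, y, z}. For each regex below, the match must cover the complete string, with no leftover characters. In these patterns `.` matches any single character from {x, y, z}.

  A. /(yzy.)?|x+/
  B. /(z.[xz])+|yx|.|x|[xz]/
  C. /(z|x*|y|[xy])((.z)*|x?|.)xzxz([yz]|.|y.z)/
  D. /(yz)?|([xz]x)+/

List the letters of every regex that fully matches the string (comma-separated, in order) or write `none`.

A → no match
B → no match
C → match
D → no match

C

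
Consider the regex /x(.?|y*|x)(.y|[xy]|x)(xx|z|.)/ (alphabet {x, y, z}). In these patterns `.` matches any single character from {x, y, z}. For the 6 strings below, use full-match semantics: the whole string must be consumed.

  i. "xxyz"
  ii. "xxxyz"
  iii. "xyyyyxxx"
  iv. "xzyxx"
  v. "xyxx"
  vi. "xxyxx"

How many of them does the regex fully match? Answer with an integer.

i → match
ii → match
iii → match
iv → match
v → match
vi → match
Total matched: 6

6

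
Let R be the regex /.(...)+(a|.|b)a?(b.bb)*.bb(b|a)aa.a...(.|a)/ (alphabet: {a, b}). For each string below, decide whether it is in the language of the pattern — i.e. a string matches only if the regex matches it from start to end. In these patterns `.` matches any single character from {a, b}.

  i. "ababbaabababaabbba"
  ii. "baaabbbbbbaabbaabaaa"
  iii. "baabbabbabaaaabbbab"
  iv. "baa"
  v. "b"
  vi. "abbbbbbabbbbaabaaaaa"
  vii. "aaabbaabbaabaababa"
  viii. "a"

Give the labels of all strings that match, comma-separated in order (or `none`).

i → no match
ii → no match
iii → no match
iv → no match
v → no match
vi → match
vii → no match
viii → no match

vi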